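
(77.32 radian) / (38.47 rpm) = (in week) 3.173e-05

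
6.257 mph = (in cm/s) 279.7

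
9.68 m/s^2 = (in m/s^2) 9.68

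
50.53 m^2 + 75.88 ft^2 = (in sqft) 619.8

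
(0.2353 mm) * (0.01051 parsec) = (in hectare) 7.631e+06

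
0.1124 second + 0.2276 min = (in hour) 0.003825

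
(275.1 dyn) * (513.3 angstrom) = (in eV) 8.814e+08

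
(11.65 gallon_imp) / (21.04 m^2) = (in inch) 0.0991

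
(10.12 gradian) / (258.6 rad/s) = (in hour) 1.708e-07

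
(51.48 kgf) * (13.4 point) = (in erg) 2.387e+07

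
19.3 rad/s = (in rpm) 184.3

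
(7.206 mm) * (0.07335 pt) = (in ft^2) 2.007e-06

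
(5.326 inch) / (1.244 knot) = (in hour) 5.872e-05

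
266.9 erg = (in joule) 2.669e-05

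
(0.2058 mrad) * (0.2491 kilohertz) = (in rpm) 0.4895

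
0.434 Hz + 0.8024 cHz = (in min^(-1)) 26.52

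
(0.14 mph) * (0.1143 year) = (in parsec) 7.311e-12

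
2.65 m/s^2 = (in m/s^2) 2.65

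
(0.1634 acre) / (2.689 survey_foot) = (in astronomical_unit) 5.393e-09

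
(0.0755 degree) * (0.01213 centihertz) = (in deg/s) 9.158e-06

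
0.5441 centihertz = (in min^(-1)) 0.3265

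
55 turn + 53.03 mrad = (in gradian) 2.2e+04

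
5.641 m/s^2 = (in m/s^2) 5.641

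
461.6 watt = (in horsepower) 0.619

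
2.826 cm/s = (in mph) 0.06322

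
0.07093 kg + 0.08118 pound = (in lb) 0.2376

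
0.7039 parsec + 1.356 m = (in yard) 2.375e+16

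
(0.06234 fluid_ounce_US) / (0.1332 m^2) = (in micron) 13.84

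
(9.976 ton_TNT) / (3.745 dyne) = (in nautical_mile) 6.018e+11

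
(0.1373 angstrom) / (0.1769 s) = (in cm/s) 7.761e-09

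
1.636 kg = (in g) 1636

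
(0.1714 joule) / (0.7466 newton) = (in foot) 0.7532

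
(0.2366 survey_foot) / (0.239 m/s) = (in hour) 8.382e-05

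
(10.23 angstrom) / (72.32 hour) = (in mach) 1.154e-17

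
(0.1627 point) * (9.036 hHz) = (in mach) 0.0001523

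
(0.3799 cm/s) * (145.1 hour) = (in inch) 7.813e+04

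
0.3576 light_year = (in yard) 3.7e+15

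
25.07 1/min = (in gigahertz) 4.178e-10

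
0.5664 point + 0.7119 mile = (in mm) 1.146e+06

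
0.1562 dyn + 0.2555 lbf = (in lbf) 0.2555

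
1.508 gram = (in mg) 1508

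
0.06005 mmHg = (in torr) 0.06005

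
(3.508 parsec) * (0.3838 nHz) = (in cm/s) 4.154e+09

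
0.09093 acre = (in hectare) 0.0368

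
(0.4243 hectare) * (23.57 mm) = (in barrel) 629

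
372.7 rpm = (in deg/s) 2236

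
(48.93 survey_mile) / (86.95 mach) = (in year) 8.434e-08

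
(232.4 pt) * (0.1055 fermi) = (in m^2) 8.649e-18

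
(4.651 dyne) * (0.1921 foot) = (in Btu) 2.581e-09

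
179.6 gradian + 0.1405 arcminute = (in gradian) 179.6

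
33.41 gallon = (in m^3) 0.1265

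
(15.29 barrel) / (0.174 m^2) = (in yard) 15.28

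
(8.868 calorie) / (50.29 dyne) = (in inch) 2.905e+06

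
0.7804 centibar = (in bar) 0.007804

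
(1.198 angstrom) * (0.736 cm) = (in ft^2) 9.491e-12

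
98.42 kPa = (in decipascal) 9.842e+05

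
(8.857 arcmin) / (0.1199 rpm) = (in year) 6.507e-09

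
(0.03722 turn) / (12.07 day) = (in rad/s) 2.243e-07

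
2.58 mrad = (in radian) 0.00258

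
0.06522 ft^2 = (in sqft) 0.06522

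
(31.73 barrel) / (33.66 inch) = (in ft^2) 63.51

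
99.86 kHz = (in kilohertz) 99.86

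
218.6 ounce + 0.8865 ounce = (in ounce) 219.5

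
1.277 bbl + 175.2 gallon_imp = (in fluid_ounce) 3.38e+04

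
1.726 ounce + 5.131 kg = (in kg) 5.18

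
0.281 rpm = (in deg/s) 1.686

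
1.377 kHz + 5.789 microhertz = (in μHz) 1.377e+09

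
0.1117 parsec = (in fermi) 3.447e+30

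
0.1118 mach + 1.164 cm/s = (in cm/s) 3808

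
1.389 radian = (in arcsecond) 2.865e+05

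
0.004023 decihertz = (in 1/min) 0.02414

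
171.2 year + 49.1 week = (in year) 172.1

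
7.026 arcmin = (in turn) 0.0003253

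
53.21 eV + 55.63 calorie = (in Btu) 0.2206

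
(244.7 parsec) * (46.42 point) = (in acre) 3.055e+13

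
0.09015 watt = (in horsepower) 0.0001209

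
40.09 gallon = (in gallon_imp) 33.38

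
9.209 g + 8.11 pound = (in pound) 8.13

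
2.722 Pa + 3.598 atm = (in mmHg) 2735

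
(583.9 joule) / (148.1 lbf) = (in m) 0.8863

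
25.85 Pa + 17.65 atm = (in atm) 17.65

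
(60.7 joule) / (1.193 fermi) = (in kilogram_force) 5.188e+15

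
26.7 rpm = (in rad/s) 2.796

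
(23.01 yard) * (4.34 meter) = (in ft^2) 982.9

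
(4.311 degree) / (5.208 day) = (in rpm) 1.597e-06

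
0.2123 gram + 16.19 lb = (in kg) 7.344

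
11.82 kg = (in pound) 26.06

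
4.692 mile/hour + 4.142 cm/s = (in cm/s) 213.9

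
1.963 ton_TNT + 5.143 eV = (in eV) 5.126e+28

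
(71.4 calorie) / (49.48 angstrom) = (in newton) 6.038e+10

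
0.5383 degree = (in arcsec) 1938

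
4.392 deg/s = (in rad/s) 0.07665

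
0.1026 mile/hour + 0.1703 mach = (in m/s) 58.03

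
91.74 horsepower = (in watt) 6.841e+04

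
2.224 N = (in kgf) 0.2268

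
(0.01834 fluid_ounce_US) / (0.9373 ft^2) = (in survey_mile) 3.87e-09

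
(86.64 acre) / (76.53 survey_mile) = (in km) 0.002847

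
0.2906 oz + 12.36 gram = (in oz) 0.7266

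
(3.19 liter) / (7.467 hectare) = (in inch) 1.682e-06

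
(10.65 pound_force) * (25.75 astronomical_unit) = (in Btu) 1.73e+11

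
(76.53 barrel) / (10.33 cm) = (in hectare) 0.01178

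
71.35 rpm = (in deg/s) 428.1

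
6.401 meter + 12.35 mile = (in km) 19.88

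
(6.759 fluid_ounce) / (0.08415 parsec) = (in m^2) 7.698e-20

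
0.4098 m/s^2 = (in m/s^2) 0.4098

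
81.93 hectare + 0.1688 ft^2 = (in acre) 202.5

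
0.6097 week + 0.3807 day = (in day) 4.649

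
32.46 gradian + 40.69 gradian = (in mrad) 1149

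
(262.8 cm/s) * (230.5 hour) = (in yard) 2.385e+06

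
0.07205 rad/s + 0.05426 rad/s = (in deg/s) 7.237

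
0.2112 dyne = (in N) 2.112e-06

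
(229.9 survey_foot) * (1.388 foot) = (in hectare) 0.002965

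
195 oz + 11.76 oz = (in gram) 5862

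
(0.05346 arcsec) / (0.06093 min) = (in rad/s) 7.09e-08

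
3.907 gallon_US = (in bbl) 0.09302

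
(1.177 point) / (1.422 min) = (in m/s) 4.867e-06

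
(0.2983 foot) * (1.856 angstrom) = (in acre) 4.17e-15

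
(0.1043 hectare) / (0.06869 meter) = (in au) 1.015e-07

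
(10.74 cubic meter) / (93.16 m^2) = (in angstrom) 1.153e+09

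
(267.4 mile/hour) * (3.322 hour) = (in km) 1430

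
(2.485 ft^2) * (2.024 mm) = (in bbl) 0.002939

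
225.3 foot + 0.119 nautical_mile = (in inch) 1.138e+04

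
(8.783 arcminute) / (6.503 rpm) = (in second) 0.003752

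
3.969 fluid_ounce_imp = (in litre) 0.1128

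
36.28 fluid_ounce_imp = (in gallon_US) 0.2723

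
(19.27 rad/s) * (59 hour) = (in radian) 4.093e+06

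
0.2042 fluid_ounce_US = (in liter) 0.006039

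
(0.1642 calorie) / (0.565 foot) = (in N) 3.989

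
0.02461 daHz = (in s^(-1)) 0.2461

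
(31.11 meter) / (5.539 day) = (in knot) 0.0001264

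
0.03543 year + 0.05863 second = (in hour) 310.4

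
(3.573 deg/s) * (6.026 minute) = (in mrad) 2.255e+04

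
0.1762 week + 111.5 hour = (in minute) 8466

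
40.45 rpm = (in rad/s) 4.236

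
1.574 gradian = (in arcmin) 85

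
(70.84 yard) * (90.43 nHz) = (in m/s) 5.858e-06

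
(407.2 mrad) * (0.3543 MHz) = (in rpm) 1.378e+06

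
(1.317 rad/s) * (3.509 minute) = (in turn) 44.13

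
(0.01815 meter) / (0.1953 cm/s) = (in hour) 0.002581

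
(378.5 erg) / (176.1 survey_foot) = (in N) 7.052e-07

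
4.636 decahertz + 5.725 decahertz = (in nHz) 1.036e+11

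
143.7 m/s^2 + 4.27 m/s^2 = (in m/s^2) 148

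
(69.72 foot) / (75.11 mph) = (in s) 0.6329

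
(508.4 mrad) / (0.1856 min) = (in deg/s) 2.616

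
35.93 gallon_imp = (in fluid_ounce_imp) 5749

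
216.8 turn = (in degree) 7.805e+04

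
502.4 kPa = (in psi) 72.87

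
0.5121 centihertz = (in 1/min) 0.3073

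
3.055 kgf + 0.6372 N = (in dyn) 3.06e+06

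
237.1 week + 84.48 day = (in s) 1.507e+08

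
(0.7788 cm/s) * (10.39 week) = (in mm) 4.894e+07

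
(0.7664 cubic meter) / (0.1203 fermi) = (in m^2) 6.371e+15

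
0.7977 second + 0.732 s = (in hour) 0.0004249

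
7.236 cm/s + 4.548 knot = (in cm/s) 241.2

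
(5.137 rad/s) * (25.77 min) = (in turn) 1264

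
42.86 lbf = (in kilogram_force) 19.44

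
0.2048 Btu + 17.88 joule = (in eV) 1.46e+21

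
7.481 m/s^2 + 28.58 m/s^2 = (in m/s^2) 36.06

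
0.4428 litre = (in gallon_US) 0.117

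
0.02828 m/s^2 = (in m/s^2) 0.02828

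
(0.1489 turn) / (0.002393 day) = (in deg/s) 0.2593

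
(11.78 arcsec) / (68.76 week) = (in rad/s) 1.373e-12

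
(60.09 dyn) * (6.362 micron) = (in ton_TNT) 9.137e-19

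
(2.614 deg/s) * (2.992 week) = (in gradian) 5.256e+06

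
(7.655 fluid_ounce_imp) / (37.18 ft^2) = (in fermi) 6.297e+10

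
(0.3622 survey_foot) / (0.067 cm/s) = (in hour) 0.04577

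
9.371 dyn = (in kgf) 9.556e-06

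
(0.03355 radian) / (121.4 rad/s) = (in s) 0.0002764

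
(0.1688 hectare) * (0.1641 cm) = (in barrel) 17.42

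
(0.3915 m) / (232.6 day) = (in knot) 3.787e-08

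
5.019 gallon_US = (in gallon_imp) 4.179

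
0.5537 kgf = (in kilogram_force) 0.5537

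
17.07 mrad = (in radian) 0.01707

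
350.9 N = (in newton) 350.9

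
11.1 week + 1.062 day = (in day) 78.76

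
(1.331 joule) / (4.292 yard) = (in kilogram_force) 0.03458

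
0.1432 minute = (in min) 0.1432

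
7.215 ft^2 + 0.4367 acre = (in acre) 0.4369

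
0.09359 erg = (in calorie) 2.237e-09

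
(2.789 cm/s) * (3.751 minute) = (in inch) 247.1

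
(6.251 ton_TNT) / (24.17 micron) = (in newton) 1.082e+15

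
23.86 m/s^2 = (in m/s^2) 23.86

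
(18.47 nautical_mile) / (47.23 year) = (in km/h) 8.268e-05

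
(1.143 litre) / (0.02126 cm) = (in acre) 0.001329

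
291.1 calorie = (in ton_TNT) 2.911e-07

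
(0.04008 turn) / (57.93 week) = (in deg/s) 4.118e-07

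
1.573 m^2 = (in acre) 0.0003887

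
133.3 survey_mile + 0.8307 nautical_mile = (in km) 216.1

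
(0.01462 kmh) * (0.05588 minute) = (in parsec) 4.413e-19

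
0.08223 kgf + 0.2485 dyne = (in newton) 0.8064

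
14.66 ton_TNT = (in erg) 6.134e+17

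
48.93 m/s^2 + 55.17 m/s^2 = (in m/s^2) 104.1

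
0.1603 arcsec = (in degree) 4.453e-05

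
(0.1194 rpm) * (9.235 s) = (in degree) 6.616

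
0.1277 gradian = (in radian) 0.002006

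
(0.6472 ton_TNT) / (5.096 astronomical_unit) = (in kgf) 0.0003622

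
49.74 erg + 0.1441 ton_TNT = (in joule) 6.029e+08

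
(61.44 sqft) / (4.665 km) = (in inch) 0.04817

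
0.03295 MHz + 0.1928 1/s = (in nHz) 3.295e+13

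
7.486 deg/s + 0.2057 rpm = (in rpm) 1.453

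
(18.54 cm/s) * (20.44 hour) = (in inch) 5.371e+05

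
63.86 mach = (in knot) 4.227e+04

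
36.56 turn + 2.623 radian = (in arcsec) 4.792e+07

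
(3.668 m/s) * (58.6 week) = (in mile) 8.078e+04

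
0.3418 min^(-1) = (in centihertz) 0.5697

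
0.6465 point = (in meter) 0.0002281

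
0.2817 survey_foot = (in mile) 5.335e-05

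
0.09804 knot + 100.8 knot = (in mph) 116.1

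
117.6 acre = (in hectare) 47.59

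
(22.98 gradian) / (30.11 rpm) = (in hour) 3.18e-05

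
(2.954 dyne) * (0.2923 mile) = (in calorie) 0.003321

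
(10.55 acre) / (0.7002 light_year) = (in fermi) 6445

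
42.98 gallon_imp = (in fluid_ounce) 6607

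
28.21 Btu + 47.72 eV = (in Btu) 28.21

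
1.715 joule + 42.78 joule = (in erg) 4.45e+08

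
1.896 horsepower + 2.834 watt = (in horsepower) 1.9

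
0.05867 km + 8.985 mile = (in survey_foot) 4.763e+04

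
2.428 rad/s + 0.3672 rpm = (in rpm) 23.55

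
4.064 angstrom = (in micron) 0.0004064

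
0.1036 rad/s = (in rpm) 0.9893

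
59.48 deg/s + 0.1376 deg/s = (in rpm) 9.936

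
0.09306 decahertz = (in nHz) 9.306e+08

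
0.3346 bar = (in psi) 4.853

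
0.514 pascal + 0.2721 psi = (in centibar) 1.877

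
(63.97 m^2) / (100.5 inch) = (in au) 1.675e-10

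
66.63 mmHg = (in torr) 66.63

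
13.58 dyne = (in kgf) 1.385e-05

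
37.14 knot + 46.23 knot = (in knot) 83.37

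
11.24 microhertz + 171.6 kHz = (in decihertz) 1.716e+06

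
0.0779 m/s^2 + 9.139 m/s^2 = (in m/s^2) 9.217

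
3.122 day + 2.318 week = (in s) 1.672e+06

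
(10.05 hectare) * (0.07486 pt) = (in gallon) 701.1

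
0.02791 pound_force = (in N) 0.1241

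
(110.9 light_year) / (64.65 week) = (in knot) 5.216e+10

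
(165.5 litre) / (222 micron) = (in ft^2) 8024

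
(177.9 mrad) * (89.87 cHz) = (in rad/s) 0.1599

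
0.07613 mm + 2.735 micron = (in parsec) 2.556e-21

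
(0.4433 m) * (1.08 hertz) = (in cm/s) 47.88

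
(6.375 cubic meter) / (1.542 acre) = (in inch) 0.04022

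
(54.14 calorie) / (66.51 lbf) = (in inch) 30.14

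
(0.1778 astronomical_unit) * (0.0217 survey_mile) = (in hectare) 9.289e+07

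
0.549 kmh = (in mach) 0.0004479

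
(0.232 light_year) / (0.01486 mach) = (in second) 4.338e+14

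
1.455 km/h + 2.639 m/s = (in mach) 0.008937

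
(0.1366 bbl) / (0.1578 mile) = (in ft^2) 0.0009205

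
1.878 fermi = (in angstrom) 1.878e-05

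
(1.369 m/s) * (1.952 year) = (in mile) 5.236e+04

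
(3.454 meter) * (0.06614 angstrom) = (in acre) 5.645e-15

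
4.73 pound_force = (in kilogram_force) 2.145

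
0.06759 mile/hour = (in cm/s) 3.022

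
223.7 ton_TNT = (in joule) 9.36e+11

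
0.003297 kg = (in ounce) 0.1163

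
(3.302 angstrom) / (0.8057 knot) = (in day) 9.22e-15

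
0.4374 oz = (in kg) 0.0124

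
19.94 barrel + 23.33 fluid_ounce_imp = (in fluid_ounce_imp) 1.116e+05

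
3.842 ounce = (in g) 108.9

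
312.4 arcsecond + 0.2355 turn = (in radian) 1.481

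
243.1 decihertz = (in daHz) 2.431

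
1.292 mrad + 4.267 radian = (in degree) 244.6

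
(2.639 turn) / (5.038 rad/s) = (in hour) 0.0009142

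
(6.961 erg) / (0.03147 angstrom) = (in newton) 2.212e+05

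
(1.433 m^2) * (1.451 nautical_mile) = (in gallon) 1.017e+06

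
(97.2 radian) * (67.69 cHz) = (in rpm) 628.3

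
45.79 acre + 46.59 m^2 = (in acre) 45.8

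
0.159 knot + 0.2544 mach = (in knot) 168.5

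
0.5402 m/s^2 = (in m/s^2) 0.5402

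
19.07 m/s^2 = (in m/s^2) 19.07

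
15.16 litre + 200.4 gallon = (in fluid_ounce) 2.616e+04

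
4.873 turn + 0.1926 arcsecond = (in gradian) 1949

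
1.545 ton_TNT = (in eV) 4.035e+28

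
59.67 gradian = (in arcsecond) 1.933e+05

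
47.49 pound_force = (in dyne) 2.112e+07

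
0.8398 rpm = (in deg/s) 5.039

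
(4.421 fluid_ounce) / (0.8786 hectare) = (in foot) 4.882e-08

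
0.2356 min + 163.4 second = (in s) 177.5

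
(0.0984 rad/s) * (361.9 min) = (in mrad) 2.137e+06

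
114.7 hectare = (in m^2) 1.147e+06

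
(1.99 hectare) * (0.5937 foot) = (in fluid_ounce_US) 1.218e+08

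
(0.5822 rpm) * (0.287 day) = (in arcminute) 5.197e+06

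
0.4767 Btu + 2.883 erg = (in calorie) 120.2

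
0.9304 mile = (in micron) 1.497e+09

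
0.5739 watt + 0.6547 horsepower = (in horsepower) 0.6555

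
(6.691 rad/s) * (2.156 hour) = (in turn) 8265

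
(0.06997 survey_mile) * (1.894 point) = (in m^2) 0.07524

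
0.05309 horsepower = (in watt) 39.59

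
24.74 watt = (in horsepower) 0.03318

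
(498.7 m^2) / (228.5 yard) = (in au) 1.595e-11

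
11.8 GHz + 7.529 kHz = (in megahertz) 1.18e+04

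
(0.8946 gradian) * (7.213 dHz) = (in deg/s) 0.5807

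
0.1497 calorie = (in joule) 0.6263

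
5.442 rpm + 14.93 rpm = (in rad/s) 2.133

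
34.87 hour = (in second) 1.255e+05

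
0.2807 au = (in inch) 1.653e+12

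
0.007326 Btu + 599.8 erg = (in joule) 7.729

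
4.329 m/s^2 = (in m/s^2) 4.329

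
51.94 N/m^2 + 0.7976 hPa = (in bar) 0.001317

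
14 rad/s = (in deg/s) 802.1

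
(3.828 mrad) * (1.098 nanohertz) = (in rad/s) 4.203e-12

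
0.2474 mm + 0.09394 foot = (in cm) 2.888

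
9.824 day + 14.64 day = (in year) 0.06702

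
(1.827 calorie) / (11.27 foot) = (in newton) 2.225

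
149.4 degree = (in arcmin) 8964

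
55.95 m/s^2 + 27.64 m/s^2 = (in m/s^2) 83.59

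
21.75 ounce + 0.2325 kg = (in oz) 29.95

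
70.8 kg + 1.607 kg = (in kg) 72.41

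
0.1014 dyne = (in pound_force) 2.28e-07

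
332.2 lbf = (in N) 1478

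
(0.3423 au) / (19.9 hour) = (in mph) 1.599e+06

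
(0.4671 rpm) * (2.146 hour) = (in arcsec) 7.795e+07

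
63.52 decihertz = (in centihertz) 635.2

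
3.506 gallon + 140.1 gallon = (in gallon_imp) 119.6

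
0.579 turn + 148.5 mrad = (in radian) 3.786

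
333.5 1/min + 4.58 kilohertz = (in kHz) 4.586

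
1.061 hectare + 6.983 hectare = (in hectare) 8.044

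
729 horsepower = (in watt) 5.436e+05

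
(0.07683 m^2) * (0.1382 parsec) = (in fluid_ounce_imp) 1.153e+19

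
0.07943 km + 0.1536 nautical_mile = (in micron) 3.639e+08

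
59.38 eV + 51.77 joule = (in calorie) 12.37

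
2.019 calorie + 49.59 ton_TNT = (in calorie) 4.959e+10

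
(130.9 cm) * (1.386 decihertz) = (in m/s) 0.1814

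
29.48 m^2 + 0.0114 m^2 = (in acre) 0.007287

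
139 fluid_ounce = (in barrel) 0.02586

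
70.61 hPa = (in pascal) 7061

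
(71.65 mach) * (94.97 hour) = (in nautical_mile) 4.504e+06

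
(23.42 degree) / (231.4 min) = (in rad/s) 2.944e-05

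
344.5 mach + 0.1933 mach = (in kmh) 4.225e+05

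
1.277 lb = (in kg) 0.5792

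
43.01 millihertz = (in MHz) 4.301e-08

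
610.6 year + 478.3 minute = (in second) 1.926e+10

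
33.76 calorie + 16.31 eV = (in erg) 1.413e+09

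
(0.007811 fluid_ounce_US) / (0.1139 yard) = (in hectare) 2.218e-10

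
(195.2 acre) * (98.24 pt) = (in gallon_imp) 6.022e+06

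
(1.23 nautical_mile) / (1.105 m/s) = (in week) 0.003409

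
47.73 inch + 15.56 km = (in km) 15.56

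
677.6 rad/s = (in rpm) 6471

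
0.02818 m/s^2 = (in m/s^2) 0.02818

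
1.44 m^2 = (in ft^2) 15.5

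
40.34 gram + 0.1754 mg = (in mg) 4.034e+04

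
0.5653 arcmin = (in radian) 0.0001644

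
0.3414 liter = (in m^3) 0.0003414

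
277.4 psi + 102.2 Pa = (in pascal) 1.913e+06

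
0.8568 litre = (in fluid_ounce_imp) 30.16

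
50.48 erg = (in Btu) 4.785e-09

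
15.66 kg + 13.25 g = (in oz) 552.9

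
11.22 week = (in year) 0.2152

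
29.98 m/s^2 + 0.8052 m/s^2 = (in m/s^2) 30.79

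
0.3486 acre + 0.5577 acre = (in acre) 0.9063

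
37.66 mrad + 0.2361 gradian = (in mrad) 41.37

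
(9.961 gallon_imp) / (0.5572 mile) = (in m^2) 5.05e-05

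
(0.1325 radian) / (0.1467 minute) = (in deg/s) 0.8625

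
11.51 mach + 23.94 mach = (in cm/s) 1.207e+06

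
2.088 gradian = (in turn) 0.00522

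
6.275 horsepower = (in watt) 4679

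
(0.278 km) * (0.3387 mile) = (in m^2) 1.515e+05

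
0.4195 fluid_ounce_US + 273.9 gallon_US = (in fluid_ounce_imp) 3.649e+04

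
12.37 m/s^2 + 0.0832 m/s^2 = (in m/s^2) 12.45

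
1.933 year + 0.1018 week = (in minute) 1.017e+06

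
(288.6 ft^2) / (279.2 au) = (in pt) 1.82e-09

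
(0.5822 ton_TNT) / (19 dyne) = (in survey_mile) 7.966e+09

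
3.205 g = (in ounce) 0.1131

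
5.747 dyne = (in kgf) 5.86e-06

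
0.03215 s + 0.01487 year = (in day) 5.428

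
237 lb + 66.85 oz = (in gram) 1.094e+05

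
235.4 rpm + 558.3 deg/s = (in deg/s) 1971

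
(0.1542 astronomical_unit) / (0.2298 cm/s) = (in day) 1.162e+08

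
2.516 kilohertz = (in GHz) 2.516e-06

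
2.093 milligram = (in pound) 4.614e-06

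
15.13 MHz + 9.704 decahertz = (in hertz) 1.513e+07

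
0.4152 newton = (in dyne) 4.152e+04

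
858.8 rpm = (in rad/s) 89.93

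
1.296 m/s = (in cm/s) 129.6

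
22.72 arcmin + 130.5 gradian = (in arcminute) 7070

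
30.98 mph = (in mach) 0.04067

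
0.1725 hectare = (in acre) 0.4263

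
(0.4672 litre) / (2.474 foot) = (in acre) 1.531e-07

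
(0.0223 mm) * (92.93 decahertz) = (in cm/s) 2.072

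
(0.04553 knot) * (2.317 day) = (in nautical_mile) 2.532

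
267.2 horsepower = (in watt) 1.993e+05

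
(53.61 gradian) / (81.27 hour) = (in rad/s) 2.878e-06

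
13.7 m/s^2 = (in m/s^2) 13.7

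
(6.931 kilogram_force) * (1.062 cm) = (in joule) 0.7218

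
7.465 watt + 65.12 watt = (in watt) 72.59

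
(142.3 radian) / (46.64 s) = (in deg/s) 174.8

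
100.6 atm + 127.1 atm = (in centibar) 2.307e+04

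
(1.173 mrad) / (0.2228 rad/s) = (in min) 8.775e-05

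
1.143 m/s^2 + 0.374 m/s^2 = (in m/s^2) 1.517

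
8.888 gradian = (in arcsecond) 2.88e+04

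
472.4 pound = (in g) 2.143e+05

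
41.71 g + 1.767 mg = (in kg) 0.04171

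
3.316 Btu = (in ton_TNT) 8.362e-07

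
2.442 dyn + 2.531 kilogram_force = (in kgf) 2.531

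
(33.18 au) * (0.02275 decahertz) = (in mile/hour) 2.526e+12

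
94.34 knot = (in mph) 108.6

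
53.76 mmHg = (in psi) 1.04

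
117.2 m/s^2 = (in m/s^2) 117.2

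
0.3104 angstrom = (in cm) 3.104e-09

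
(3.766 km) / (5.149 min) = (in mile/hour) 27.27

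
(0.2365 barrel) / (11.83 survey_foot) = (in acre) 2.577e-06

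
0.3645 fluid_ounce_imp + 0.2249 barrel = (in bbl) 0.225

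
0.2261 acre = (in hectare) 0.0915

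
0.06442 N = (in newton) 0.06442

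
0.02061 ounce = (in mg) 584.3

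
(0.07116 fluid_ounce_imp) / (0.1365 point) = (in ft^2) 0.4519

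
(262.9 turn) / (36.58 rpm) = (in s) 431.2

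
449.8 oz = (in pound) 28.11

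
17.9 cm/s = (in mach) 0.0005257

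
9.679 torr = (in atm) 0.01274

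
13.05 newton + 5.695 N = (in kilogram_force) 1.911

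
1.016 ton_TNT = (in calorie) 1.016e+09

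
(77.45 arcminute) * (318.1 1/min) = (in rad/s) 0.1194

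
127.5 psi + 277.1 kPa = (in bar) 11.56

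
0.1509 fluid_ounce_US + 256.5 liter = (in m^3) 0.2565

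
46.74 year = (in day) 1.706e+04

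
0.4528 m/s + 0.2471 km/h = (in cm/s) 52.14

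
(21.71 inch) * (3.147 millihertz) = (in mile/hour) 0.003882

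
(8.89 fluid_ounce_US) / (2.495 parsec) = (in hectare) 3.415e-25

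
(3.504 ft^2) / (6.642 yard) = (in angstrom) 5.36e+08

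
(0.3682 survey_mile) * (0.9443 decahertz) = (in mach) 16.43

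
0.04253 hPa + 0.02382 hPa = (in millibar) 0.06635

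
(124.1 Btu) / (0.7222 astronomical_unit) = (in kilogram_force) 1.236e-07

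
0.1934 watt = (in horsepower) 0.0002594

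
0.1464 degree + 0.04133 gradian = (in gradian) 0.204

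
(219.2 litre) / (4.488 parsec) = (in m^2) 1.583e-18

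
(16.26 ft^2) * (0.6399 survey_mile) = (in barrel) 9785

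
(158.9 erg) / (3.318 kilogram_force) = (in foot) 1.602e-06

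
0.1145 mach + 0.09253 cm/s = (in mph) 87.21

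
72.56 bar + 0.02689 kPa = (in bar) 72.56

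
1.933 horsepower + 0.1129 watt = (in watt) 1442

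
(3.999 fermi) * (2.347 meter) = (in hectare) 9.386e-19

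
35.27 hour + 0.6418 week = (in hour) 143.1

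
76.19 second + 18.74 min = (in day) 0.0139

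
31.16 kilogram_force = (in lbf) 68.7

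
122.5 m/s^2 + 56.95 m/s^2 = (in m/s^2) 179.4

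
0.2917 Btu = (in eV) 1.921e+21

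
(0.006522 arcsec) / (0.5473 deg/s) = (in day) 3.831e-11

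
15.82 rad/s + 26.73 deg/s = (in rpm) 155.5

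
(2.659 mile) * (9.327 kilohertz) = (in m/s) 3.991e+07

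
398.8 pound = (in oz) 6381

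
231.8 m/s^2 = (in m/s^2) 231.8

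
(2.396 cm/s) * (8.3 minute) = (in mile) 0.007414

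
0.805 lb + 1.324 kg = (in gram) 1689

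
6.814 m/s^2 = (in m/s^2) 6.814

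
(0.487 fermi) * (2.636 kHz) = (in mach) 3.77e-15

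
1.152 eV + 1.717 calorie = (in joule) 7.184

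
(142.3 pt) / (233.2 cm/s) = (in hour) 5.98e-06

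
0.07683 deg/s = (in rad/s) 0.001341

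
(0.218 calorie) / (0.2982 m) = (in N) 3.059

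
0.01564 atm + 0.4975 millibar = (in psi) 0.2371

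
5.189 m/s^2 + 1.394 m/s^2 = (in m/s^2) 6.583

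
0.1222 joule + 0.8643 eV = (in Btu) 0.0001158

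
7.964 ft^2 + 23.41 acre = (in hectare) 9.474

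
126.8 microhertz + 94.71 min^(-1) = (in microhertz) 1.579e+06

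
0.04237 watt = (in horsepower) 5.682e-05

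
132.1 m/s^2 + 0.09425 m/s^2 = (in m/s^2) 132.2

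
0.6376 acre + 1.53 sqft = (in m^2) 2580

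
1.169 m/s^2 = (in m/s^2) 1.169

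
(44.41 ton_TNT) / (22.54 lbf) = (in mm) 1.853e+12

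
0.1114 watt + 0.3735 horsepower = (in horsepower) 0.3736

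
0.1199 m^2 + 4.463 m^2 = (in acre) 0.001132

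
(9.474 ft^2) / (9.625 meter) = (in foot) 0.3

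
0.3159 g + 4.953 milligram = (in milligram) 320.9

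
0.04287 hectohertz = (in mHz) 4287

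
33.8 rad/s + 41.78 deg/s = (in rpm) 329.7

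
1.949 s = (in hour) 0.0005414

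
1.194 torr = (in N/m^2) 159.2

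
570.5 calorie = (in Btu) 2.262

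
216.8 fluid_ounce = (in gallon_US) 1.694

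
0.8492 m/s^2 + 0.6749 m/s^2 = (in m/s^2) 1.524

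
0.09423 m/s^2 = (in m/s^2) 0.09423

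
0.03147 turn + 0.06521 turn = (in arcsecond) 1.253e+05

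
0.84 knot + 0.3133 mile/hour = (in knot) 1.112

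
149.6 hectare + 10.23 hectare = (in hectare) 159.8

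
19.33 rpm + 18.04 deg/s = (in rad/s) 2.339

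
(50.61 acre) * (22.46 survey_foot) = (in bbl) 8.819e+06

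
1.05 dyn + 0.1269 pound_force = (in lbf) 0.1269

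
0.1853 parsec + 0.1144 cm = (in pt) 1.621e+19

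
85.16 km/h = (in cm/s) 2366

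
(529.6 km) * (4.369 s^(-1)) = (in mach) 6795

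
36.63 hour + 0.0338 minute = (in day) 1.526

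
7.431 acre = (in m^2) 3.007e+04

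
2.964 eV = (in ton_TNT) 1.135e-28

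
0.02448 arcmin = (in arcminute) 0.02448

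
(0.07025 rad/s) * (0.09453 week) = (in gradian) 2.557e+05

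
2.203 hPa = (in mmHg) 1.652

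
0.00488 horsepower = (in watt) 3.639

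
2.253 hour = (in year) 0.0002572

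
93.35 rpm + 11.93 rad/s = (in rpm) 207.3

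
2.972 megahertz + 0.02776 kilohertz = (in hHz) 2.972e+04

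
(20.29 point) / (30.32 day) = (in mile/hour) 6.112e-09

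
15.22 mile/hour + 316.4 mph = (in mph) 331.6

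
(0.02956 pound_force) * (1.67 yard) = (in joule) 0.2008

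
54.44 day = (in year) 0.1492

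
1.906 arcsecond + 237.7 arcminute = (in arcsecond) 1.426e+04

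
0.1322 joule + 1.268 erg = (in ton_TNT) 3.16e-11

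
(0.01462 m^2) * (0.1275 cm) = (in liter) 0.01864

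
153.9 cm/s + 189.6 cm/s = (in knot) 6.677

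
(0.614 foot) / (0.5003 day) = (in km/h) 1.559e-05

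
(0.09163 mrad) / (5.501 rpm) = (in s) 0.0001591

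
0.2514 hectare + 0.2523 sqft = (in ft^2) 2.706e+04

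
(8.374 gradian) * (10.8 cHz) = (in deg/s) 0.814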